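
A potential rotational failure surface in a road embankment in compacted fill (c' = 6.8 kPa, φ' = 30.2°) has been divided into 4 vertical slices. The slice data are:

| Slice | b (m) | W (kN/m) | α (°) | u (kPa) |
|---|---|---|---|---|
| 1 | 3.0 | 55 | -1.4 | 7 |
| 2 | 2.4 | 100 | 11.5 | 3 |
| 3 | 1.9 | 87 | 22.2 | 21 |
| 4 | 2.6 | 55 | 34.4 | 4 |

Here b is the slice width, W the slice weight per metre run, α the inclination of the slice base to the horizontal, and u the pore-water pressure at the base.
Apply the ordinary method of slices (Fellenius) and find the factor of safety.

Ordinary method of slices: FS = Σ[c'·Δl_i + (W_i cosα_i − u_i·Δl_i)·tanφ'] / Σ W_i sinα_i, with Δl_i = b_i / cosα_i.
Slice 1: Δl = 3.0/cos(-1.4°) = 3.001 m; N'_1 = 55·cos(-1.4°) − 7·3.001 = 34.0; c'Δl = 20.41; W sinα = -1.3
Slice 2: Δl = 2.4/cos11.5° = 2.449 m; N'_2 = 100·cos11.5° − 3·2.449 = 90.6; c'Δl = 16.65; W sinα = 19.9
Slice 3: Δl = 1.9/cos22.2° = 2.052 m; N'_3 = 87·cos22.2° − 21·2.052 = 37.5; c'Δl = 13.95; W sinα = 32.9
Slice 4: Δl = 2.6/cos34.4° = 3.151 m; N'_4 = 55·cos34.4° − 4·3.151 = 32.8; c'Δl = 21.43; W sinα = 31.1
Σc'Δl = 72.4 kN/m; ΣN' = 194.9 kN/m; ΣW sinα = 82.5 kN/m
Resisting = 72.4 + 194.9·tan30.2° = 72.4 + 113.4 = 185.9 kN/m
FS = 185.9 / 82.5 = 2.252

FS = 2.25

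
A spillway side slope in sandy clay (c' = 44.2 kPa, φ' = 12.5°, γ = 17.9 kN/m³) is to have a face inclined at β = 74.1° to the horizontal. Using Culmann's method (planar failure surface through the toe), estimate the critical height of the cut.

H_c = 17.69 m

Culmann's analysis gives the critical failure plane at α_cr = (β + φ')/2 = (74.1 + 12.5)/2 = 43.3°, and the critical height
H_c = (4c'/γ) · sinβ cosφ' / [1 − cos(β − φ')]
    = (4·44.2/17.9) · sin74.1°·cos12.5° / [1 − cos(61.6°)]
    = 9.877 · 0.9617·0.9763 / [1 − 0.4756]
    = 9.877 · 0.9389 / 0.5244
    = 17.69 m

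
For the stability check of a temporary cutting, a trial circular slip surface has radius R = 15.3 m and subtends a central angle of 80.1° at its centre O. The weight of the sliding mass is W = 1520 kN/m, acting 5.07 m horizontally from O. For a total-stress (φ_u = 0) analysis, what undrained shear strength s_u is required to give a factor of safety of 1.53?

s_u = 36.0 kPa

FS = s_u·L_a·R / (W·d), so s_u = FS·W·d / (L_a·R).
Arc length L_a = R·θ = 15.3·(80.1°·π/180) = 15.3·1.3980 = 21.39 m
s_u = 1.53·1520·5.07 / (21.39·15.3) = 11790.8 / 327.26 = 36.03 kPa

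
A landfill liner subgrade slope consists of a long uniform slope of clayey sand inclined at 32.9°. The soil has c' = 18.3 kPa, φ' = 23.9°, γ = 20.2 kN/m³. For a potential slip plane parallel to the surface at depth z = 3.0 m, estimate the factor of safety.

For an infinite slope with a slip plane parallel to the surface (no pore pressure): FS = [c' + γz cos²β tanφ'] / [γz sinβ cosβ].
γz = 20.2·3.0 = 60.60 kN/m²
Numerator = 18.3 + 60.60·cos²32.9°·tan23.9° = 18.3 + 60.60·0.7050·0.4431 = 37.231 kPa
Denominator = 60.60·sin32.9°·cos32.9° = 60.60·0.5432·0.8396 = 27.637 kPa
FS = 37.231 / 27.637 = 1.347

FS = 1.35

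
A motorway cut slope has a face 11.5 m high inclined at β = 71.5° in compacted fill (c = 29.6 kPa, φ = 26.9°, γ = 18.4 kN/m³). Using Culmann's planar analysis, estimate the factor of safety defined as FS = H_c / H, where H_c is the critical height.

FS = 1.64

H_c = (4c/γ) · sinβ cosφ / [1 − cos(β − φ)]
    = (4·29.6/18.4) · sin71.5°·cos26.9° / [1 − cos44.6°]
    = 6.435 · 0.8457 / 0.2880 = 18.90 m
FS = H_c / H = 18.90 / 11.5 = 1.643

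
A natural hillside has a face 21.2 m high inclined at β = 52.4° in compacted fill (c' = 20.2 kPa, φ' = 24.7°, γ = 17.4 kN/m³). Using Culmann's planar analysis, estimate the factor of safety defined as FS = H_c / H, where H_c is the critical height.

H_c = (4c'/γ) · sinβ cosφ' / [1 − cos(β − φ')]
    = (4·20.2/17.4) · sin52.4°·cos24.7° / [1 − cos27.7°]
    = 4.644 · 0.7198 / 0.1146 = 29.17 m
FS = H_c / H = 29.17 / 21.2 = 1.376

FS = 1.38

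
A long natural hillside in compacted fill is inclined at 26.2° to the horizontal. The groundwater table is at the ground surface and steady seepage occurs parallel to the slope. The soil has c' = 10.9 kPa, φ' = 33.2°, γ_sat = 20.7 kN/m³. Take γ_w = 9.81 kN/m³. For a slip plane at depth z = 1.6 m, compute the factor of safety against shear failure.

With seepage parallel to the slope and the water table at the surface, the effective normal stress on the slip plane uses the buoyant unit weight γ' = γ_sat − γ_w while the driving shear stress uses γ_sat:
FS = [c' + γ' z cos²β tanφ'] / [γ_sat z sinβ cosβ]
γ' = 20.7 − 9.81 = 10.89 kN/m³
Numerator = 10.9 + 10.89·1.6·cos²26.2°·tan33.2° = 10.9 + 10.89·1.6·0.8051·0.6544 = 20.079 kPa
Denominator = 20.7·1.6·sin26.2°·cos26.2° = 20.7·1.6·0.4415·0.8973 = 13.120 kPa
FS = 20.079 / 13.120 = 1.530

FS = 1.53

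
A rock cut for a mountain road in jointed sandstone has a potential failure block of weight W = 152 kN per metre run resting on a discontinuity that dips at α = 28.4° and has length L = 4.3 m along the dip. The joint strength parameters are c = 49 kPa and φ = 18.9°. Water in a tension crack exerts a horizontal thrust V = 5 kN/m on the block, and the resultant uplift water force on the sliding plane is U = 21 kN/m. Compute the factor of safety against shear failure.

FS = 3.24

Resolving the block weight along and normal to the plane and applying the Mohr–Coulomb strength on the joint:
N' = W cosα − U − V sinα = 152·cos28.4° − 21 − 5·sin28.4° = 110.3 kN/m
Driving force T = W sinα + V cosα = 152·sin28.4° + 5·cos28.4° = 76.7 kN/m
Resisting force R = c·L + N'·tanφ = 49·4.3 + 110.3·tan18.9° = 210.7 + 37.8 = 248.5 kN/m
FS = R / T = 248.5 / 76.7 = 3.240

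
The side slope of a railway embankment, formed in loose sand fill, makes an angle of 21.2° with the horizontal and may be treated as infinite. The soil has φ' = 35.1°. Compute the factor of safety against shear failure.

FS = 1.81

For a dry cohesionless infinite slope the factor of safety is FS = tanφ' / tanβ.
FS = tan35.1° / tan21.2° = 0.7028 / 0.3879 = 1.812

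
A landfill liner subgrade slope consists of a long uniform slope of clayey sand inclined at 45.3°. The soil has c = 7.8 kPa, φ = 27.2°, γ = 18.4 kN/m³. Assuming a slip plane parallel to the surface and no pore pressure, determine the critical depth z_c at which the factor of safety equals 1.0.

Setting FS = 1.00 in FS = [c + γz cos²β tanφ] / [γz sinβ cosβ] and solving for z:
z = c / [γ cosβ (FS·sinβ − cosβ·tanφ)]
  = 7.8 / [18.4·cos45.3°·(1.00·sin45.3° − cos45.3°·tan27.2°)]
  = 7.8 / [18.4·0.7034·(1.00·0.7108 − 0.7034·0.5139)]
  = 7.8 / 4.5209 = 1.725 m

z_c = 1.73 m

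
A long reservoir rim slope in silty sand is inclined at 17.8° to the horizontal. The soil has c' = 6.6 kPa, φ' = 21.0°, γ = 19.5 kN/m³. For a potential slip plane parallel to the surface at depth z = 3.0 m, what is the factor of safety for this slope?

For an infinite slope with a slip plane parallel to the surface (no pore pressure): FS = [c' + γz cos²β tanφ'] / [γz sinβ cosβ].
γz = 19.5·3.0 = 58.50 kN/m²
Numerator = 6.6 + 58.50·cos²17.8°·tan21.0° = 6.6 + 58.50·0.9066·0.3839 = 26.958 kPa
Denominator = 58.50·sin17.8°·cos17.8° = 58.50·0.3057·0.9521 = 17.027 kPa
FS = 26.958 / 17.027 = 1.583

FS = 1.58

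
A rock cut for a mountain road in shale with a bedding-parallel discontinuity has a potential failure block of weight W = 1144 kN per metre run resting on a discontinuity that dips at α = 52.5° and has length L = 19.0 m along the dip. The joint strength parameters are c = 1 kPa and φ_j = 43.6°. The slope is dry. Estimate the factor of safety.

Resolving the block weight along and normal to the plane and applying the Mohr–Coulomb strength on the joint:
N' = W cosα = 1144·cos52.5° = 696.4 kN/m
Driving force T = W sinα = 1144·sin52.5° = 907.6 kN/m
Resisting force R = c·L + N'·tanφ_j = 1·19.0 + 696.4·tan43.6° = 19.0 + 663.2 = 682.2 kN/m
FS = R / T = 682.2 / 907.6 = 0.752

FS = 0.75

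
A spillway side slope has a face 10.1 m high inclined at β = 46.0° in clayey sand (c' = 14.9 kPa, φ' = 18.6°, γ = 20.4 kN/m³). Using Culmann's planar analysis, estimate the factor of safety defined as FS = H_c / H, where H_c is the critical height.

FS = 1.76

H_c = (4c'/γ) · sinβ cosφ' / [1 − cos(β − φ')]
    = (4·14.9/20.4) · sin46.0°·cos18.6° / [1 − cos27.4°]
    = 2.922 · 0.6818 / 0.1122 = 17.75 m
FS = H_c / H = 17.75 / 10.1 = 1.758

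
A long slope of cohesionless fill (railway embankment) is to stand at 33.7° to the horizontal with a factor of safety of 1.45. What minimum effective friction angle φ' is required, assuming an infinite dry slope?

φ' = 44.0°

FS = tanφ'/tanβ ⇒ tanφ' = FS · tanβ = 1.45 · tan33.7° = 0.9670
φ' = arctan(0.9670) = 44.04°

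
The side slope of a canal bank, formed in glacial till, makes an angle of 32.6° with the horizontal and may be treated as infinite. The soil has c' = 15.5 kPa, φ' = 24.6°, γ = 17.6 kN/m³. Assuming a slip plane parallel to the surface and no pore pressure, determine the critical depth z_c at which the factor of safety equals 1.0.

Setting FS = 1.00 in FS = [c' + γz cos²β tanφ'] / [γz sinβ cosβ] and solving for z:
z = c' / [γ cosβ (FS·sinβ − cosβ·tanφ')]
  = 15.5 / [17.6·cos32.6°·(1.00·sin32.6° − cos32.6°·tan24.6°)]
  = 15.5 / [17.6·0.8425·(1.00·0.5388 − 0.8425·0.4578)]
  = 15.5 / 2.2695 = 6.830 m

z_c = 6.83 m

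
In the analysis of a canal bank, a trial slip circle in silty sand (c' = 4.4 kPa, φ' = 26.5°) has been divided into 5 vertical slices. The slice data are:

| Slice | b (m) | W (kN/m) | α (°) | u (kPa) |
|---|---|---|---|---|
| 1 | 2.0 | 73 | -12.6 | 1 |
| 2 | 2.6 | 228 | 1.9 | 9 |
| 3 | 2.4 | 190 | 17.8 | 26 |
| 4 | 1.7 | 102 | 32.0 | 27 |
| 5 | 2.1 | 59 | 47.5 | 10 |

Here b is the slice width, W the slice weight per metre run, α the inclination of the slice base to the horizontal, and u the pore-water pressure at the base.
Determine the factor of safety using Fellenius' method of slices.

FS = 1.82

Ordinary method of slices: FS = Σ[c'·Δl_i + (W_i cosα_i − u_i·Δl_i)·tanφ'] / Σ W_i sinα_i, with Δl_i = b_i / cosα_i.
Slice 1: Δl = 2.0/cos(-12.6°) = 2.049 m; N'_1 = 73·cos(-12.6°) − 1·2.049 = 69.2; c'Δl = 9.02; W sinα = -15.9
Slice 2: Δl = 2.6/cos1.9° = 2.601 m; N'_2 = 228·cos1.9° − 9·2.601 = 204.5; c'Δl = 11.45; W sinα = 7.6
Slice 3: Δl = 2.4/cos17.8° = 2.521 m; N'_3 = 190·cos17.8° − 26·2.521 = 115.4; c'Δl = 11.09; W sinα = 58.1
Slice 4: Δl = 1.7/cos32.0° = 2.005 m; N'_4 = 102·cos32.0° − 27·2.005 = 32.4; c'Δl = 8.82; W sinα = 54.1
Slice 5: Δl = 2.1/cos47.5° = 3.108 m; N'_5 = 59·cos47.5° − 10·3.108 = 8.8; c'Δl = 13.68; W sinα = 43.5
Σc'Δl = 54.1 kN/m; ΣN' = 430.2 kN/m; ΣW sinα = 147.3 kN/m
Resisting = 54.1 + 430.2·tan26.5° = 54.1 + 214.5 = 268.5 kN/m
FS = 268.5 / 147.3 = 1.823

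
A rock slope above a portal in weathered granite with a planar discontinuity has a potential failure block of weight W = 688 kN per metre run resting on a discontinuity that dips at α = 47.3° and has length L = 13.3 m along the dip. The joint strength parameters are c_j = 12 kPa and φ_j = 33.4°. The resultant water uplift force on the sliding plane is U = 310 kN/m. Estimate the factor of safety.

FS = 0.52

Resolving the block weight along and normal to the plane and applying the Mohr–Coulomb strength on the joint:
N' = W cosα − U = 688·cos47.3° − 310 = 156.6 kN/m
Driving force T = W sinα = 688·sin47.3° = 505.6 kN/m
Resisting force R = c_j·L + N'·tanφ_j = 12·13.3 + 156.6·tan33.4° = 159.6 + 103.2 = 262.8 kN/m
FS = R / T = 262.8 / 505.6 = 0.520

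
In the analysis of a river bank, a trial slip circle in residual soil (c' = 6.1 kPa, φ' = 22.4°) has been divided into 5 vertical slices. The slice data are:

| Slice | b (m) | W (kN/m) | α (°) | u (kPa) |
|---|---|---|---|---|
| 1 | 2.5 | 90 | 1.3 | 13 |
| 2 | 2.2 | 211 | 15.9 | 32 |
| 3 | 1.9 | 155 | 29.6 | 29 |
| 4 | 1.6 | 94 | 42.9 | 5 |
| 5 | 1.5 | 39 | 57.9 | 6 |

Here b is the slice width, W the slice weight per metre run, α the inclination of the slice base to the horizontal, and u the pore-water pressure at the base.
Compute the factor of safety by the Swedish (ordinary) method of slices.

FS = 0.88

Ordinary method of slices: FS = Σ[c'·Δl_i + (W_i cosα_i − u_i·Δl_i)·tanφ'] / Σ W_i sinα_i, with Δl_i = b_i / cosα_i.
Slice 1: Δl = 2.5/cos1.3° = 2.501 m; N'_1 = 90·cos1.3° − 13·2.501 = 57.5; c'Δl = 15.25; W sinα = 2.0
Slice 2: Δl = 2.2/cos15.9° = 2.288 m; N'_2 = 211·cos15.9° − 32·2.288 = 129.7; c'Δl = 13.95; W sinα = 57.8
Slice 3: Δl = 1.9/cos29.6° = 2.185 m; N'_3 = 155·cos29.6° − 29·2.185 = 71.4; c'Δl = 13.33; W sinα = 76.6
Slice 4: Δl = 1.6/cos42.9° = 2.184 m; N'_4 = 94·cos42.9° − 5·2.184 = 57.9; c'Δl = 13.32; W sinα = 64.0
Slice 5: Δl = 1.5/cos57.9° = 2.823 m; N'_5 = 39·cos57.9° − 6·2.823 = 3.8; c'Δl = 17.22; W sinα = 33.0
Σc'Δl = 73.1 kN/m; ΣN' = 320.3 kN/m; ΣW sinα = 233.4 kN/m
Resisting = 73.1 + 320.3·tan22.4° = 73.1 + 132.0 = 205.1 kN/m
FS = 205.1 / 233.4 = 0.879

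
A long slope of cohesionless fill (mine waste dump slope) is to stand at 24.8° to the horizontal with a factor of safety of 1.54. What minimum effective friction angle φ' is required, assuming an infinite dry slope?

φ' = 35.4°

FS = tanφ'/tanβ ⇒ tanφ' = FS · tanβ = 1.54 · tan24.8° = 0.7116
φ' = arctan(0.7116) = 35.43°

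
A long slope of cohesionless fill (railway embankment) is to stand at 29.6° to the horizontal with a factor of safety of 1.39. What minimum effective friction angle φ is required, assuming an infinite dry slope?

FS = tanφ/tanβ ⇒ tanφ = FS · tanβ = 1.39 · tan29.6° = 0.7896
φ = arctan(0.7896) = 38.30°

φ = 38.3°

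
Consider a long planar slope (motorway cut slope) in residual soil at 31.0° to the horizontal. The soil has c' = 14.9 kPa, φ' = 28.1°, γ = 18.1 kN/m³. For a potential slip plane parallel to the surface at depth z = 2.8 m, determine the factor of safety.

FS = 1.55

For an infinite slope with a slip plane parallel to the surface (no pore pressure): FS = [c' + γz cos²β tanφ'] / [γz sinβ cosβ].
γz = 18.1·2.8 = 50.68 kN/m²
Numerator = 14.9 + 50.68·cos²31.0°·tan28.1° = 14.9 + 50.68·0.7347·0.5340 = 34.782 kPa
Denominator = 50.68·sin31.0°·cos31.0° = 50.68·0.5150·0.8572 = 22.374 kPa
FS = 34.782 / 22.374 = 1.555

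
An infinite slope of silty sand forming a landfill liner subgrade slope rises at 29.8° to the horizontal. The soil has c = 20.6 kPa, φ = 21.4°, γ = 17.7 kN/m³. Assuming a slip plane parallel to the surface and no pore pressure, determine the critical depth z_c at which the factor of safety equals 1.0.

Setting FS = 1.00 in FS = [c + γz cos²β tanφ] / [γz sinβ cosβ] and solving for z:
z = c / [γ cosβ (FS·sinβ − cosβ·tanφ)]
  = 20.6 / [17.7·cos29.8°·(1.00·sin29.8° − cos29.8°·tan21.4°)]
  = 20.6 / [17.7·0.8678·(1.00·0.4970 − 0.8678·0.3919)]
  = 20.6 / 2.4099 = 8.548 m

z_c = 8.55 m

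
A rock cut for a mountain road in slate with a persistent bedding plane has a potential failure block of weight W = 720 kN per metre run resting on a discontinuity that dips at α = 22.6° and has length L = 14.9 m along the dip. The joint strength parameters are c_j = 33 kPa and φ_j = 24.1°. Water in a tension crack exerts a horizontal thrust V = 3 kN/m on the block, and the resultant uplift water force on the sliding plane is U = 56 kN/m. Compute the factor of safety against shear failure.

FS = 2.73

Resolving the block weight along and normal to the plane and applying the Mohr–Coulomb strength on the joint:
N' = W cosα − U − V sinα = 720·cos22.6° − 56 − 3·sin22.6° = 607.6 kN/m
Driving force T = W sinα + V cosα = 720·sin22.6° + 3·cos22.6° = 279.5 kN/m
Resisting force R = c_j·L + N'·tanφ_j = 33·14.9 + 607.6·tan24.1° = 491.7 + 271.8 = 763.5 kN/m
FS = R / T = 763.5 / 279.5 = 2.732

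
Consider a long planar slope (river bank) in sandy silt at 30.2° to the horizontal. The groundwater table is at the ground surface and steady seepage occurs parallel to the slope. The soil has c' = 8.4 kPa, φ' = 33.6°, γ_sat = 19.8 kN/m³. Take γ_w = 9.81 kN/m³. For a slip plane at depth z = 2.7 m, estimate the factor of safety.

FS = 0.94

With seepage parallel to the slope and the water table at the surface, the effective normal stress on the slip plane uses the buoyant unit weight γ' = γ_sat − γ_w while the driving shear stress uses γ_sat:
FS = [c' + γ' z cos²β tanφ'] / [γ_sat z sinβ cosβ]
γ' = 19.8 − 9.81 = 9.99 kN/m³
Numerator = 8.4 + 9.99·2.7·cos²30.2°·tan33.6° = 8.4 + 9.99·2.7·0.7470·0.6644 = 21.786 kPa
Denominator = 19.8·2.7·sin30.2°·cos30.2° = 19.8·2.7·0.5030·0.8643 = 23.242 kPa
FS = 21.786 / 23.242 = 0.937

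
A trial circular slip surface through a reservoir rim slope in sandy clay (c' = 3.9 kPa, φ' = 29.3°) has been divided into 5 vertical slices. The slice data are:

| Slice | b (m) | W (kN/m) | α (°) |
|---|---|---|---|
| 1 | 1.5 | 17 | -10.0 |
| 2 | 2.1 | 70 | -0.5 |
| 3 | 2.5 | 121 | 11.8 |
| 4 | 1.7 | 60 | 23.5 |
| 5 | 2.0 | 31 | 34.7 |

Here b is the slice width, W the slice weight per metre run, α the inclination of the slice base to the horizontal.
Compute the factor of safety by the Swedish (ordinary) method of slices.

FS = 3.21

Ordinary method of slices: FS = Σ[c'·Δl_i + (W_i cosα_i)·tanφ'] / Σ W_i sinα_i, with Δl_i = b_i / cosα_i.
Slice 1: Δl = 1.5/cos(-10.0°) = 1.523 m; N'_1 = 17·cos(-10.0°) = 16.7; c'Δl = 5.94; W sinα = -3.0
Slice 2: Δl = 2.1/cos(-0.5°) = 2.100 m; N'_2 = 70·cos(-0.5°) = 70.0; c'Δl = 8.19; W sinα = -0.6
Slice 3: Δl = 2.5/cos11.8° = 2.554 m; N'_3 = 121·cos11.8° = 118.4; c'Δl = 9.96; W sinα = 24.7
Slice 4: Δl = 1.7/cos23.5° = 1.854 m; N'_4 = 60·cos23.5° = 55.0; c'Δl = 7.23; W sinα = 23.9
Slice 5: Δl = 2.0/cos34.7° = 2.433 m; N'_5 = 31·cos34.7° = 25.5; c'Δl = 9.49; W sinα = 17.6
Σc'Δl = 40.8 kN/m; ΣN' = 285.7 kN/m; ΣW sinα = 62.8 kN/m
Resisting = 40.8 + 285.7·tan29.3° = 40.8 + 160.3 = 201.1 kN/m
FS = 201.1 / 62.8 = 3.205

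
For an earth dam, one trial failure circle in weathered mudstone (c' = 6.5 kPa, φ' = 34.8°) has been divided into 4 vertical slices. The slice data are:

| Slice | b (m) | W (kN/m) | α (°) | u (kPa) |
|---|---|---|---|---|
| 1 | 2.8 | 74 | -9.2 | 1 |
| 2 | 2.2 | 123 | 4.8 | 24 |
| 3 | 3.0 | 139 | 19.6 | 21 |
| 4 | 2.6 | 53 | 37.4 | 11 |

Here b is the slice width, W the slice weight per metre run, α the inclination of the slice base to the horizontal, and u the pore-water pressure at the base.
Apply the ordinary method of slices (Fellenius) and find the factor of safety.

FS = 2.86

Ordinary method of slices: FS = Σ[c'·Δl_i + (W_i cosα_i − u_i·Δl_i)·tanφ'] / Σ W_i sinα_i, with Δl_i = b_i / cosα_i.
Slice 1: Δl = 2.8/cos(-9.2°) = 2.836 m; N'_1 = 74·cos(-9.2°) − 1·2.836 = 70.2; c'Δl = 18.44; W sinα = -11.8
Slice 2: Δl = 2.2/cos4.8° = 2.208 m; N'_2 = 123·cos4.8° − 24·2.208 = 69.6; c'Δl = 14.35; W sinα = 10.3
Slice 3: Δl = 3.0/cos19.6° = 3.185 m; N'_3 = 139·cos19.6° − 21·3.185 = 64.1; c'Δl = 20.70; W sinα = 46.6
Slice 4: Δl = 2.6/cos37.4° = 3.273 m; N'_4 = 53·cos37.4° − 11·3.273 = 6.1; c'Δl = 21.27; W sinα = 32.2
Σc'Δl = 74.8 kN/m; ΣN' = 210.0 kN/m; ΣW sinα = 77.3 kN/m
Resisting = 74.8 + 210.0·tan34.8° = 74.8 + 145.9 = 220.7 kN/m
FS = 220.7 / 77.3 = 2.856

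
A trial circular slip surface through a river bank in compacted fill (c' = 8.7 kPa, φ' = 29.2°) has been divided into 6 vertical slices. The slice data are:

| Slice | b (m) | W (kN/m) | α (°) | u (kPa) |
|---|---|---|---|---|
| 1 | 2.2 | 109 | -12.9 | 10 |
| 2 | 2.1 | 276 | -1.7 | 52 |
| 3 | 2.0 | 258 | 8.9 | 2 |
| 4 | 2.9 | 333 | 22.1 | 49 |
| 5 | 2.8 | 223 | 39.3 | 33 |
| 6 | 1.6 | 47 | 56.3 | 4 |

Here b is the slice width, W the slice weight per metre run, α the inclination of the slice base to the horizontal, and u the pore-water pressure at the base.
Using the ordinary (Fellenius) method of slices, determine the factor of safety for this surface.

Ordinary method of slices: FS = Σ[c'·Δl_i + (W_i cosα_i − u_i·Δl_i)·tanφ'] / Σ W_i sinα_i, with Δl_i = b_i / cosα_i.
Slice 1: Δl = 2.2/cos(-12.9°) = 2.257 m; N'_1 = 109·cos(-12.9°) − 10·2.257 = 83.7; c'Δl = 19.64; W sinα = -24.3
Slice 2: Δl = 2.1/cos(-1.7°) = 2.101 m; N'_2 = 276·cos(-1.7°) − 52·2.101 = 166.6; c'Δl = 18.28; W sinα = -8.2
Slice 3: Δl = 2.0/cos8.9° = 2.024 m; N'_3 = 258·cos8.9° − 2·2.024 = 250.8; c'Δl = 17.61; W sinα = 39.9
Slice 4: Δl = 2.9/cos22.1° = 3.130 m; N'_4 = 333·cos22.1° − 49·3.130 = 155.2; c'Δl = 27.23; W sinα = 125.3
Slice 5: Δl = 2.8/cos39.3° = 3.618 m; N'_5 = 223·cos39.3° − 33·3.618 = 53.2; c'Δl = 31.48; W sinα = 141.2
Slice 6: Δl = 1.6/cos56.3° = 2.884 m; N'_6 = 47·cos56.3° − 4·2.884 = 14.5; c'Δl = 25.09; W sinα = 39.1
Σc'Δl = 139.3 kN/m; ΣN' = 724.0 kN/m; ΣW sinα = 313.0 kN/m
Resisting = 139.3 + 724.0·tan29.2° = 139.3 + 404.6 = 544.0 kN/m
FS = 544.0 / 313.0 = 1.738

FS = 1.74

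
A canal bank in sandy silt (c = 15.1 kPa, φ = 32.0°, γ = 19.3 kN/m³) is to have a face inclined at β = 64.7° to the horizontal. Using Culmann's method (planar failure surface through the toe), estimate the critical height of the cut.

Culmann's analysis gives the critical failure plane at α_cr = (β + φ)/2 = (64.7 + 32.0)/2 = 48.4°, and the critical height
H_c = (4c/γ) · sinβ cosφ / [1 − cos(β − φ)]
    = (4·15.1/19.3) · sin64.7°·cos32.0° / [1 − cos(32.7°)]
    = 3.130 · 0.9041·0.8480 / [1 − 0.8415]
    = 3.130 · 0.7667 / 0.1585
    = 15.14 m

H_c = 15.14 m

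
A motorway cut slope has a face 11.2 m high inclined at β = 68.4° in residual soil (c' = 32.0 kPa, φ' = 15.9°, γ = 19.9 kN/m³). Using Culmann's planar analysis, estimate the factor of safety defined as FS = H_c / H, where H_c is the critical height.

H_c = (4c'/γ) · sinβ cosφ' / [1 − cos(β − φ')]
    = (4·32.0/19.9) · sin68.4°·cos15.9° / [1 − cos52.5°]
    = 6.432 · 0.8942 / 0.3912 = 14.70 m
FS = H_c / H = 14.70 / 11.2 = 1.313

FS = 1.31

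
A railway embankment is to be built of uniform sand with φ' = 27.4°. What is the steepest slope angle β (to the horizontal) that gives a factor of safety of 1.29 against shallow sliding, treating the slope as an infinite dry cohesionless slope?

β = 21.9°

For an infinite dry cohesionless slope FS = tanφ'/tanβ, so tanβ = tanφ' / FS.
tanβ = tan27.4° / 1.29 = 0.5184 / 1.29 = 0.4018
β = arctan(0.4018) = 21.89°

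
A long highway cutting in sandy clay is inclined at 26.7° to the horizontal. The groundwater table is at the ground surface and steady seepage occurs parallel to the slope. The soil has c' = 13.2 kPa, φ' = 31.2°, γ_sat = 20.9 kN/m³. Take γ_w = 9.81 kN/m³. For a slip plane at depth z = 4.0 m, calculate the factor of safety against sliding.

With seepage parallel to the slope and the water table at the surface, the effective normal stress on the slip plane uses the buoyant unit weight γ' = γ_sat − γ_w while the driving shear stress uses γ_sat:
FS = [c' + γ' z cos²β tanφ'] / [γ_sat z sinβ cosβ]
γ' = 20.9 − 9.81 = 11.09 kN/m³
Numerator = 13.2 + 11.09·4.0·cos²26.7°·tan31.2° = 13.2 + 11.09·4.0·0.7981·0.6056 = 34.642 kPa
Denominator = 20.9·4.0·sin26.7°·cos26.7° = 20.9·4.0·0.4493·0.8934 = 33.558 kPa
FS = 34.642 / 33.558 = 1.032

FS = 1.03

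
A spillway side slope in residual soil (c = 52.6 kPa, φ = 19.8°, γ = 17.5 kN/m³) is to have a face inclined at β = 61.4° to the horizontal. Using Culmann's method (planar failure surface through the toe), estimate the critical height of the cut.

Culmann's analysis gives the critical failure plane at α_cr = (β + φ)/2 = (61.4 + 19.8)/2 = 40.6°, and the critical height
H_c = (4c/γ) · sinβ cosφ / [1 − cos(β − φ)]
    = (4·52.6/17.5) · sin61.4°·cos19.8° / [1 − cos(41.6°)]
    = 12.023 · 0.8780·0.9409 / [1 − 0.7478]
    = 12.023 · 0.8261 / 0.2522
    = 39.38 m

H_c = 39.38 m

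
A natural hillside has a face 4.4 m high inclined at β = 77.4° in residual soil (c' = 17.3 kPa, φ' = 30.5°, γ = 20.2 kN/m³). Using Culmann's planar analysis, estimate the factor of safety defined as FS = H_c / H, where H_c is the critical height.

H_c = (4c'/γ) · sinβ cosφ' / [1 − cos(β − φ')]
    = (4·17.3/20.2) · sin77.4°·cos30.5° / [1 − cos46.9°]
    = 3.426 · 0.8409 / 0.3167 = 9.10 m
FS = H_c / H = 9.10 / 4.4 = 2.067

FS = 2.07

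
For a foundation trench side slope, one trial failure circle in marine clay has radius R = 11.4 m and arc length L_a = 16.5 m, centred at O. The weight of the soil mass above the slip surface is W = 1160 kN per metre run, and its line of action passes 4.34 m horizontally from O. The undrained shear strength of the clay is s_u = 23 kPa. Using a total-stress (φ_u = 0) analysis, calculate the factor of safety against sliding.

Taking moments about the centre O, the resisting moment is provided by the undrained shear strength acting along the arc:
M_R = s_u·L_a·R = 23·16.50·11.4 = 4326.3 kN·m/m
M_D = W·d = 1160·4.34 = 5034.4 kN·m/m
FS = M_R / M_D = 4326.3 / 5034.4 = 0.859

FS = 0.86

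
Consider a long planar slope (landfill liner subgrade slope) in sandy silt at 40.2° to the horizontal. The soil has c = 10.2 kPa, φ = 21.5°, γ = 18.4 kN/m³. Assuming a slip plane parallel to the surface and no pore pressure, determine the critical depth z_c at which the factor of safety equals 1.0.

Setting FS = 1.00 in FS = [c + γz cos²β tanφ] / [γz sinβ cosβ] and solving for z:
z = c / [γ cosβ (FS·sinβ − cosβ·tanφ)]
  = 10.2 / [18.4·cos40.2°·(1.00·sin40.2° − cos40.2°·tan21.5°)]
  = 10.2 / [18.4·0.7638·(1.00·0.6455 − 0.7638·0.3939)]
  = 10.2 / 4.8428 = 2.106 m

z_c = 2.11 m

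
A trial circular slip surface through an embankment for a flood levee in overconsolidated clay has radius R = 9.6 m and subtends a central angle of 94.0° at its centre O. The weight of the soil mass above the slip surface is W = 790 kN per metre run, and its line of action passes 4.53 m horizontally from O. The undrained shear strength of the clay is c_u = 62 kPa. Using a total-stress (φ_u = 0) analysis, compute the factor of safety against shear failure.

Taking moments about the centre O, the resisting moment is provided by the undrained shear strength acting along the arc:
Arc length L_a = R·θ = 9.6·(94.0°·π/180) = 9.6·1.6406 = 15.75 m
M_R = c_u·L_a·R = 62·15.75·9.6 = 9374.3 kN·m/m
M_D = W·d = 790·4.53 = 3578.7 kN·m/m
FS = M_R / M_D = 9374.3 / 3578.7 = 2.619

FS = 2.62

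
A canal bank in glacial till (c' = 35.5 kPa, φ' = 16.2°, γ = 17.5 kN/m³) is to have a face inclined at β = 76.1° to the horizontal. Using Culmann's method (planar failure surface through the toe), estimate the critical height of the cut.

H_c = 15.17 m

Culmann's analysis gives the critical failure plane at α_cr = (β + φ')/2 = (76.1 + 16.2)/2 = 46.1°, and the critical height
H_c = (4c'/γ) · sinβ cosφ' / [1 − cos(β − φ')]
    = (4·35.5/17.5) · sin76.1°·cos16.2° / [1 − cos(59.9°)]
    = 8.114 · 0.9707·0.9603 / [1 − 0.5015]
    = 8.114 · 0.9322 / 0.4985
    = 15.17 m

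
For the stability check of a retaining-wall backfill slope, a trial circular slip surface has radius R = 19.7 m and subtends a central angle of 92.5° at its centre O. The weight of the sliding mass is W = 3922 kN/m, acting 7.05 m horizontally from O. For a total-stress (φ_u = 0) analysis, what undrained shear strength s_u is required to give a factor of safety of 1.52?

FS = s_u·L_a·R / (W·d), so s_u = FS·W·d / (L_a·R).
Arc length L_a = R·θ = 19.7·(92.5°·π/180) = 19.7·1.6144 = 31.80 m
s_u = 1.52·3922·7.05 / (31.80·19.7) = 42028.2 / 626.54 = 67.08 kPa

s_u = 67.1 kPa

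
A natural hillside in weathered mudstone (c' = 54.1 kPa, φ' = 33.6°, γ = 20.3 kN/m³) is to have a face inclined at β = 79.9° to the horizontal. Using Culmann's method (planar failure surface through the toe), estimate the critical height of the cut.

H_c = 28.28 m

Culmann's analysis gives the critical failure plane at α_cr = (β + φ')/2 = (79.9 + 33.6)/2 = 56.8°, and the critical height
H_c = (4c'/γ) · sinβ cosφ' / [1 − cos(β − φ')]
    = (4·54.1/20.3) · sin79.9°·cos33.6° / [1 − cos(46.3°)]
    = 10.660 · 0.9845·0.8329 / [1 − 0.6909]
    = 10.660 · 0.8200 / 0.3091
    = 28.28 m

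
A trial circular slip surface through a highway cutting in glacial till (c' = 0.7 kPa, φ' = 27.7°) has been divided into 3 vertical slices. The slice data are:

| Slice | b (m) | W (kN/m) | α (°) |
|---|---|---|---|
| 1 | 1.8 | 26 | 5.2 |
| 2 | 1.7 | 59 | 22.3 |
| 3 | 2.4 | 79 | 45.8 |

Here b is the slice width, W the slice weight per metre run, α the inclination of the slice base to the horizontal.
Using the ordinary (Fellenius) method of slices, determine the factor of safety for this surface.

Ordinary method of slices: FS = Σ[c'·Δl_i + (W_i cosα_i)·tanφ'] / Σ W_i sinα_i, with Δl_i = b_i / cosα_i.
Slice 1: Δl = 1.8/cos5.2° = 1.807 m; N'_1 = 26·cos5.2° = 25.9; c'Δl = 1.27; W sinα = 2.4
Slice 2: Δl = 1.7/cos22.3° = 1.837 m; N'_2 = 59·cos22.3° = 54.6; c'Δl = 1.29; W sinα = 22.4
Slice 3: Δl = 2.4/cos45.8° = 3.443 m; N'_3 = 79·cos45.8° = 55.1; c'Δl = 2.41; W sinα = 56.6
Σc'Δl = 5.0 kN/m; ΣN' = 135.6 kN/m; ΣW sinα = 81.4 kN/m
Resisting = 5.0 + 135.6·tan27.7° = 5.0 + 71.2 = 76.1 kN/m
FS = 76.1 / 81.4 = 0.935

FS = 0.94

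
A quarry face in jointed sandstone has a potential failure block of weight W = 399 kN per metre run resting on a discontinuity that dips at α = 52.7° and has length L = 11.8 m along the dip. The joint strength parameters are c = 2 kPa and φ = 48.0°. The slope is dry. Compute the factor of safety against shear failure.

Resolving the block weight along and normal to the plane and applying the Mohr–Coulomb strength on the joint:
N' = W cosα = 399·cos52.7° = 241.8 kN/m
Driving force T = W sinα = 399·sin52.7° = 317.4 kN/m
Resisting force R = c·L + N'·tanφ = 2·11.8 + 241.8·tan48.0° = 23.6 + 268.5 = 292.1 kN/m
FS = R / T = 292.1 / 317.4 = 0.920

FS = 0.92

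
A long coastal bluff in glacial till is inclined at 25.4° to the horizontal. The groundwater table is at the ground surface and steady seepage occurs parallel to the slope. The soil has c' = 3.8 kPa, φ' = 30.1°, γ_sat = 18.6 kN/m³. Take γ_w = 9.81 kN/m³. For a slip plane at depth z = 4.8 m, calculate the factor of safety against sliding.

With seepage parallel to the slope and the water table at the surface, the effective normal stress on the slip plane uses the buoyant unit weight γ' = γ_sat − γ_w while the driving shear stress uses γ_sat:
FS = [c' + γ' z cos²β tanφ'] / [γ_sat z sinβ cosβ]
γ' = 18.6 − 9.81 = 8.79 kN/m³
Numerator = 3.8 + 8.79·4.8·cos²25.4°·tan30.1° = 3.8 + 8.79·4.8·0.8160·0.5797 = 23.758 kPa
Denominator = 18.6·4.8·sin25.4°·cos25.4° = 18.6·4.8·0.4289·0.9033 = 34.594 kPa
FS = 23.758 / 34.594 = 0.687

FS = 0.69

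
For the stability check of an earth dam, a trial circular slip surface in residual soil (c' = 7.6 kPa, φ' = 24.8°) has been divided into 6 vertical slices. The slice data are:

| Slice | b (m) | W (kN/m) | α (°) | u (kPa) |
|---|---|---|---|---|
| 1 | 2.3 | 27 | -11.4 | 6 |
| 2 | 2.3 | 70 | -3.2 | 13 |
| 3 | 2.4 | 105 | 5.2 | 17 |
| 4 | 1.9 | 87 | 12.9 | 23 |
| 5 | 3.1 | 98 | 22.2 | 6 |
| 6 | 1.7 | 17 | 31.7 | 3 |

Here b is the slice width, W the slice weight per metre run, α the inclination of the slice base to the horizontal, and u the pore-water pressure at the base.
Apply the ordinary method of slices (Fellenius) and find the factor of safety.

Ordinary method of slices: FS = Σ[c'·Δl_i + (W_i cosα_i − u_i·Δl_i)·tanφ'] / Σ W_i sinα_i, with Δl_i = b_i / cosα_i.
Slice 1: Δl = 2.3/cos(-11.4°) = 2.346 m; N'_1 = 27·cos(-11.4°) − 6·2.346 = 12.4; c'Δl = 17.83; W sinα = -5.3
Slice 2: Δl = 2.3/cos(-3.2°) = 2.304 m; N'_2 = 70·cos(-3.2°) − 13·2.304 = 39.9; c'Δl = 17.51; W sinα = -3.9
Slice 3: Δl = 2.4/cos5.2° = 2.410 m; N'_3 = 105·cos5.2° − 17·2.410 = 63.6; c'Δl = 18.32; W sinα = 9.5
Slice 4: Δl = 1.9/cos12.9° = 1.949 m; N'_4 = 87·cos12.9° − 23·1.949 = 40.0; c'Δl = 14.81; W sinα = 19.4
Slice 5: Δl = 3.1/cos22.2° = 3.348 m; N'_5 = 98·cos22.2° − 6·3.348 = 70.6; c'Δl = 25.45; W sinα = 37.0
Slice 6: Δl = 1.7/cos31.7° = 1.998 m; N'_6 = 17·cos31.7° − 3·1.998 = 8.5; c'Δl = 15.19; W sinα = 8.9
Σc'Δl = 109.1 kN/m; ΣN' = 235.0 kN/m; ΣW sinα = 65.7 kN/m
Resisting = 109.1 + 235.0·tan24.8° = 109.1 + 108.6 = 217.7 kN/m
FS = 217.7 / 65.7 = 3.316

FS = 3.32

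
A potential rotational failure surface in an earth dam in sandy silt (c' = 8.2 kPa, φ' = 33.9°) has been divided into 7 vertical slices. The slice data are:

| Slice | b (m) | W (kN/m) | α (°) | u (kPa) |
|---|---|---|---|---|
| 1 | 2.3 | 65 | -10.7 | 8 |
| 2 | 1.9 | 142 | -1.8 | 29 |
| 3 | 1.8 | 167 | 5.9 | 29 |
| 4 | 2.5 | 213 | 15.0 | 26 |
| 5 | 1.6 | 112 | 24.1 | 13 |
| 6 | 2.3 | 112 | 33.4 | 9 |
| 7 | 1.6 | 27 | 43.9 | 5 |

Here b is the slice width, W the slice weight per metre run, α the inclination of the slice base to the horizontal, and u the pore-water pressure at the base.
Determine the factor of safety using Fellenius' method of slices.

FS = 2.69

Ordinary method of slices: FS = Σ[c'·Δl_i + (W_i cosα_i − u_i·Δl_i)·tanφ'] / Σ W_i sinα_i, with Δl_i = b_i / cosα_i.
Slice 1: Δl = 2.3/cos(-10.7°) = 2.341 m; N'_1 = 65·cos(-10.7°) − 8·2.341 = 45.1; c'Δl = 19.19; W sinα = -12.1
Slice 2: Δl = 1.9/cos(-1.8°) = 1.901 m; N'_2 = 142·cos(-1.8°) − 29·1.901 = 86.8; c'Δl = 15.59; W sinα = -4.5
Slice 3: Δl = 1.8/cos5.9° = 1.810 m; N'_3 = 167·cos5.9° − 29·1.810 = 113.6; c'Δl = 14.84; W sinα = 17.2
Slice 4: Δl = 2.5/cos15.0° = 2.588 m; N'_4 = 213·cos15.0° − 26·2.588 = 138.4; c'Δl = 21.22; W sinα = 55.1
Slice 5: Δl = 1.6/cos24.1° = 1.753 m; N'_5 = 112·cos24.1° − 13·1.753 = 79.5; c'Δl = 14.37; W sinα = 45.7
Slice 6: Δl = 2.3/cos33.4° = 2.755 m; N'_6 = 112·cos33.4° − 9·2.755 = 68.7; c'Δl = 22.59; W sinα = 61.7
Slice 7: Δl = 1.6/cos43.9° = 2.221 m; N'_7 = 27·cos43.9° − 5·2.221 = 8.4; c'Δl = 18.21; W sinα = 18.7
Σc'Δl = 126.0 kN/m; ΣN' = 540.5 kN/m; ΣW sinα = 181.9 kN/m
Resisting = 126.0 + 540.5·tan33.9° = 126.0 + 363.2 = 489.2 kN/m
FS = 489.2 / 181.9 = 2.690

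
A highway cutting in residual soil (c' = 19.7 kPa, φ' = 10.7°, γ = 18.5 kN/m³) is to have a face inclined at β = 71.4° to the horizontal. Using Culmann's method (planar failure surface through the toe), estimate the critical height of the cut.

H_c = 7.77 m

Culmann's analysis gives the critical failure plane at α_cr = (β + φ')/2 = (71.4 + 10.7)/2 = 41.1°, and the critical height
H_c = (4c'/γ) · sinβ cosφ' / [1 − cos(β − φ')]
    = (4·19.7/18.5) · sin71.4°·cos10.7° / [1 − cos(60.7°)]
    = 4.259 · 0.9478·0.9826 / [1 − 0.4894]
    = 4.259 · 0.9313 / 0.5106
    = 7.77 m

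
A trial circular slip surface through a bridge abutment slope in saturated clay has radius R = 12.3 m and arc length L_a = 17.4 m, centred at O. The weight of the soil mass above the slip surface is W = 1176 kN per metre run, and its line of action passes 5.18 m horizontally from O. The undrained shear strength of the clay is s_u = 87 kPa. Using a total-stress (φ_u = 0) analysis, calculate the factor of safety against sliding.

FS = 3.06

Taking moments about the centre O, the resisting moment is provided by the undrained shear strength acting along the arc:
M_R = s_u·L_a·R = 87·17.40·12.3 = 18619.7 kN·m/m
M_D = W·d = 1176·5.18 = 6091.7 kN·m/m
FS = M_R / M_D = 18619.7 / 6091.7 = 3.057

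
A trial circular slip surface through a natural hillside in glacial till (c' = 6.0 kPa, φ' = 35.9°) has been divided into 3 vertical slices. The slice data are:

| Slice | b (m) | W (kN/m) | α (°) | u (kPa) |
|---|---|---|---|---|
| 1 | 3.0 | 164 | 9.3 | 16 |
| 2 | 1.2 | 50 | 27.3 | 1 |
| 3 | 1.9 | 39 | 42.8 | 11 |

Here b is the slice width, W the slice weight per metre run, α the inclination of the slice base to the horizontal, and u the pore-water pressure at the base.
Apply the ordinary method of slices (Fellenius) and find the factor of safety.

Ordinary method of slices: FS = Σ[c'·Δl_i + (W_i cosα_i − u_i·Δl_i)·tanφ'] / Σ W_i sinα_i, with Δl_i = b_i / cosα_i.
Slice 1: Δl = 3.0/cos9.3° = 3.040 m; N'_1 = 164·cos9.3° − 16·3.040 = 113.2; c'Δl = 18.24; W sinα = 26.5
Slice 2: Δl = 1.2/cos27.3° = 1.350 m; N'_2 = 50·cos27.3° − 1·1.350 = 43.1; c'Δl = 8.10; W sinα = 22.9
Slice 3: Δl = 1.9/cos42.8° = 2.590 m; N'_3 = 39·cos42.8° − 11·2.590 = 0.1; c'Δl = 15.54; W sinα = 26.5
Σc'Δl = 41.9 kN/m; ΣN' = 156.4 kN/m; ΣW sinα = 75.9 kN/m
Resisting = 41.9 + 156.4·tan35.9° = 41.9 + 113.2 = 155.1 kN/m
FS = 155.1 / 75.9 = 2.043

FS = 2.04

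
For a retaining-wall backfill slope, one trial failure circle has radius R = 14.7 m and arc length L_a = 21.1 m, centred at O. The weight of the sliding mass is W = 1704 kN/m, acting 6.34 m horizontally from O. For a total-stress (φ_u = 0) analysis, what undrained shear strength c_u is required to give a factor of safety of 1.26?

c_u = 43.9 kPa

FS = c_u·L_a·R / (W·d), so c_u = FS·W·d / (L_a·R).
c_u = 1.26·1704·6.34 / (21.10·14.7) = 13612.2 / 310.17 = 43.89 kPa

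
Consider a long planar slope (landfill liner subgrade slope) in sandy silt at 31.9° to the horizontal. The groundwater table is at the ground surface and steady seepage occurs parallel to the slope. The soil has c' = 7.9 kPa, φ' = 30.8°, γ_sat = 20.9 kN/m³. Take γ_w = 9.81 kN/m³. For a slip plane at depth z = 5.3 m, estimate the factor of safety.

FS = 0.67

With seepage parallel to the slope and the water table at the surface, the effective normal stress on the slip plane uses the buoyant unit weight γ' = γ_sat − γ_w while the driving shear stress uses γ_sat:
FS = [c' + γ' z cos²β tanφ'] / [γ_sat z sinβ cosβ]
γ' = 20.9 − 9.81 = 11.09 kN/m³
Numerator = 7.9 + 11.09·5.3·cos²31.9°·tan30.8° = 7.9 + 11.09·5.3·0.7208·0.5961 = 33.154 kPa
Denominator = 20.9·5.3·sin31.9°·cos31.9° = 20.9·5.3·0.5284·0.8490 = 49.695 kPa
FS = 33.154 / 49.695 = 0.667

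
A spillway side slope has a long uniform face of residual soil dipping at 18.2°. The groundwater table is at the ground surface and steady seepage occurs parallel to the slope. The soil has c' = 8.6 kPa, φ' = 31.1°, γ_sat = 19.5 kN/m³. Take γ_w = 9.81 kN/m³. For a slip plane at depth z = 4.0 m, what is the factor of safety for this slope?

FS = 1.28

With seepage parallel to the slope and the water table at the surface, the effective normal stress on the slip plane uses the buoyant unit weight γ' = γ_sat − γ_w while the driving shear stress uses γ_sat:
FS = [c' + γ' z cos²β tanφ'] / [γ_sat z sinβ cosβ]
γ' = 19.5 − 9.81 = 9.69 kN/m³
Numerator = 8.6 + 9.69·4.0·cos²18.2°·tan31.1° = 8.6 + 9.69·4.0·0.9024·0.6032 = 29.701 kPa
Denominator = 19.5·4.0·sin18.2°·cos18.2° = 19.5·4.0·0.3123·0.9500 = 23.143 kPa
FS = 29.701 / 23.143 = 1.283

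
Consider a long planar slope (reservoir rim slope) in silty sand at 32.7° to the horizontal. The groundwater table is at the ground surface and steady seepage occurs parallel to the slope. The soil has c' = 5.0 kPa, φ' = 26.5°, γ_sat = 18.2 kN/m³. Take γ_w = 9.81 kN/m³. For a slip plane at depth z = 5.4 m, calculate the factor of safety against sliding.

With seepage parallel to the slope and the water table at the surface, the effective normal stress on the slip plane uses the buoyant unit weight γ' = γ_sat − γ_w while the driving shear stress uses γ_sat:
FS = [c' + γ' z cos²β tanφ'] / [γ_sat z sinβ cosβ]
γ' = 18.2 − 9.81 = 8.39 kN/m³
Numerator = 5.0 + 8.39·5.4·cos²32.7°·tan26.5° = 5.0 + 8.39·5.4·0.7081·0.4986 = 20.996 kPa
Denominator = 18.2·5.4·sin32.7°·cos32.7° = 18.2·5.4·0.5402·0.8415 = 44.680 kPa
FS = 20.996 / 44.680 = 0.470

FS = 0.47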